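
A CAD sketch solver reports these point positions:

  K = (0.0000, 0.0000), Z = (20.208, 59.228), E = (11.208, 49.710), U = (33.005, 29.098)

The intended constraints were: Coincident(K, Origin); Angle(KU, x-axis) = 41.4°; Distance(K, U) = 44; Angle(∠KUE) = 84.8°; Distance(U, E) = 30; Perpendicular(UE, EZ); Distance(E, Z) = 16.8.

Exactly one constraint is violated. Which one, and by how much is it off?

Distance(E, Z) = 16.8 — off by 3.70.

K = (0.00, 0.00) ✓; KU at 41.40° ✓; |KU| = 44.00 ✓; ∠KUE = 84.80° ✓; |UE| = 30.00 ✓; ∠(UE, EZ) = 90.00° ✓; |EZ| = 13.10 ✗.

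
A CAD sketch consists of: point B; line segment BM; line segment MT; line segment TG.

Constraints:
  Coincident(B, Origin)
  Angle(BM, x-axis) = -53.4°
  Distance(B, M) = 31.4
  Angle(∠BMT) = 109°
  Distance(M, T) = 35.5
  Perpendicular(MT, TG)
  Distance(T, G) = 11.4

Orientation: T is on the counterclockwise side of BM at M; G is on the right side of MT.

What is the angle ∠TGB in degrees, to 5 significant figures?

48.055°

∠BMT = 109.0°, so MT runs at -53.4° + (180° − 109.0°) = 17.600° from the x-axis; with |MT| = 35.5, T = M + 35.5·(cos 17.600°, sin 17.600°) = (52.560, -14.474). MT ⟂ TG; with |TG| = 11.4 on the right of MT, G = T + 11.4·(0.30237, -0.95319) = (56.007, -25.341). Then cos ∠TGB = GT·GB / (|GT||GB|), giving 48.055°.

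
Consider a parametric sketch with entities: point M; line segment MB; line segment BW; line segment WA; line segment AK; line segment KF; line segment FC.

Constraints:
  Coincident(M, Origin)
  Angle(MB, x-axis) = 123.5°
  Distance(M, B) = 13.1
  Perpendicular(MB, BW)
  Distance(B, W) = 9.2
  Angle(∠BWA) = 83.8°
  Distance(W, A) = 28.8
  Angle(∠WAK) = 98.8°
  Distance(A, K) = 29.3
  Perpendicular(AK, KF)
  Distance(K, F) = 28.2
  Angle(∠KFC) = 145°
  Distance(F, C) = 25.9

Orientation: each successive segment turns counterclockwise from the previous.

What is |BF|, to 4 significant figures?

24.52

M is at the origin; MB runs at 123.5° with length 13.1, so B = (-7.230, 10.92). The perpendicularity gives BW at right angles to MB, so BW runs at -146.5°; with |BW| = 9.2, W = (-14.90, 5.846). ∠BWA = 83.8° gives WA at -50.30° from the x-axis; with |WA| = 28.8, A = (3.494, -16.31). ∠WAK = 98.8° gives AK at 30.90° from the x-axis; with |AK| = 29.3, K = (28.64, -1.266). AK is perpendicular to KF, so KF runs at 120.9°; with |KF| = 28.2, F = (14.15, 22.93). Then |BF| = |F − B| = 24.52.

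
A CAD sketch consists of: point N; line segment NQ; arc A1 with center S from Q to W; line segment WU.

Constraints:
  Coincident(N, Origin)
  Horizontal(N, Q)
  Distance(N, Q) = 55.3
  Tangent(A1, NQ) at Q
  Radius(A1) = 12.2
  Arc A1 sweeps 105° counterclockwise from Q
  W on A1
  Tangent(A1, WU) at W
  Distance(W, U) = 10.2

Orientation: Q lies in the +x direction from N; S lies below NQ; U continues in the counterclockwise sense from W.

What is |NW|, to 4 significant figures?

46.15

N is at the origin; NQ is horizontal with |NQ| = 55.3 and Q on the +x side, so Q = (55.30, 0.000). The tangent condition forces SQ to be normal to NQ, so S = Q + (0, -12.2) = (55.30, -12.20). On A1, Q sits at bearing 90° from S; a 105° counterclockwise sweep puts W at bearing 195°, so W = S + 12.2·(cos 195°, sin 195°) = (43.52, -15.36). Then |NW| = |W − N| = 46.15.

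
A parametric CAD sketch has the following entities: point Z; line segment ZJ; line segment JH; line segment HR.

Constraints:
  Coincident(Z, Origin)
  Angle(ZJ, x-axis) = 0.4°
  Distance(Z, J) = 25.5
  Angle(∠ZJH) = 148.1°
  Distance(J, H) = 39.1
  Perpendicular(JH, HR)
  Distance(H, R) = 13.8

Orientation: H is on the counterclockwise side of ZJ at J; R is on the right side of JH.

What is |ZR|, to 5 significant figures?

66.591

Z is at the origin; ZJ runs at 0.4° with length 25.5, so J = 25.5·(cos 0.4°, sin 0.4°) = (25.499, 0.17802). ∠ZJH = 148.1°, so JH runs at 0.4° + (180° − 148.1°) = 32.300° from the x-axis; with |JH| = 39.1, H = J + 39.1·(cos 32.300°, sin 32.300°) = (58.549, 21.071). The perpendicularity gives HR at right angles to JH; with |HR| = 13.8 on the right of JH, R = H + 13.8·(0.53435, -0.84526) = (65.923, 9.4066). Then |ZR| = |R − Z| = 66.591.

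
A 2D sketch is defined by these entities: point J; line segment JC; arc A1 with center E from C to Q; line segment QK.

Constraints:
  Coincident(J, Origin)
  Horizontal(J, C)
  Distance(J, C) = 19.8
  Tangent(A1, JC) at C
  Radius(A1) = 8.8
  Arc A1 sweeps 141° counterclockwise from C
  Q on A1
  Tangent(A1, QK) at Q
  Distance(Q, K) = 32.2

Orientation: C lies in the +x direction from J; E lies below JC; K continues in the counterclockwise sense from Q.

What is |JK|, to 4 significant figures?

53.22

On A1, C sits at bearing 90° from E; a 141° counterclockwise sweep puts Q at bearing 231°, so Q = E + 8.8·(cos 231°, sin 231°) = (14.26, -15.64). A1 meets QK tangentially, so EQ is at right angles to QK, so QK runs along (−sin 231°, cos 231°); with |QK| = 32.2, K = (39.29, -35.90). Then |JK| = |K − J| = 53.22.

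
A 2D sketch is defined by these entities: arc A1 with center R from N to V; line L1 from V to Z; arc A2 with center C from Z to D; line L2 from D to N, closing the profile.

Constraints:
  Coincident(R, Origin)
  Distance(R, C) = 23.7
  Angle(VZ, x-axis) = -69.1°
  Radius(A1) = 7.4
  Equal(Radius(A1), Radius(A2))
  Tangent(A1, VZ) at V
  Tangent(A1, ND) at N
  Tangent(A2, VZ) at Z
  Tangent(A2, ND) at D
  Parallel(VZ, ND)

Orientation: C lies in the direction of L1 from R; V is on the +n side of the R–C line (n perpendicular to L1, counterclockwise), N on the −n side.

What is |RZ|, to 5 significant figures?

24.828

The slot axis is L1's direction at -69.1°, so u = (cos -69.1°, sin -69.1°) = (0.35674, -0.93420) and n = (−sin -69.1°, cos -69.1°) = (0.93420, 0.35674). R is at the origin and C lies 23.7 along u from R, so C = 23.7·u = (8.4547, -22.141). Tangency of A1 to both parallel lines with radius 7.4 puts V and N at R ± 7.4·n: V = (6.9131, 2.6399), N = (-6.9131, -2.6399). Equal radii place Z and D the same way about C: Z = C + 7.4·n = (15.368, -19.501), D = C − 7.4·n = (1.5416, -24.781). Then |RZ| = |Z − R| = 24.828.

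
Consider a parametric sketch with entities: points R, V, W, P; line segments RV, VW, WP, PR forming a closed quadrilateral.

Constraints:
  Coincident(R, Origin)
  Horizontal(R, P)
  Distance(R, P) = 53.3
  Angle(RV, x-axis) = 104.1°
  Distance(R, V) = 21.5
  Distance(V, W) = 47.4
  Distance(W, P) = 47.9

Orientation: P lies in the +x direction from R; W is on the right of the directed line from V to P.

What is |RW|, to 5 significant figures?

26.163

Checks: |VW| = 47.40 ✓; |WP| = 47.90 ✓.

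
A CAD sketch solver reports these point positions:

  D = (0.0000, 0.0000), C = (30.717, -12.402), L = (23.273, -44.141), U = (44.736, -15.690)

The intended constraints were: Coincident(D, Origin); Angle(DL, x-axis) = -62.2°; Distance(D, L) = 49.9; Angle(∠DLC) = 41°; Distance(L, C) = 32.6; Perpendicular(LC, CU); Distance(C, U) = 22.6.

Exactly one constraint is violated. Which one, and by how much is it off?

Distance(C, U) = 22.6 — off by 8.20.

D = (0.00, 0.00) ✓; DL at -62.20° ✓; |DL| = 49.90 ✓; ∠DLC = 41.00° ✓; |LC| = 32.60 ✓; ∠(LC, CU) = 90.00° ✓; |CU| = 14.40 ✗.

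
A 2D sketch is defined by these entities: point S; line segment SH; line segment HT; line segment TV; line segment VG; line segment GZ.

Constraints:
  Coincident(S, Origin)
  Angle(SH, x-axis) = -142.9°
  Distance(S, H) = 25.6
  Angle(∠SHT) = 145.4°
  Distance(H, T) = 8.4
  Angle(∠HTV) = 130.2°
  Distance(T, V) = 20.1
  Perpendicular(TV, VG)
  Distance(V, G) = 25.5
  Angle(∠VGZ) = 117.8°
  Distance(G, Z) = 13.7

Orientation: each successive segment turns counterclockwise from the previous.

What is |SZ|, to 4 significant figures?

15.90

The perpendicularity gives VG at right angles to TV, so VG runs at 31.50°; with |VG| = 25.5, G = (9.189, -27.23). ∠VGZ = 117.8° gives GZ at 93.70° from the x-axis; with |GZ| = 13.7, Z = (8.305, -13.56). Then |SZ| = |Z − S| = 15.90.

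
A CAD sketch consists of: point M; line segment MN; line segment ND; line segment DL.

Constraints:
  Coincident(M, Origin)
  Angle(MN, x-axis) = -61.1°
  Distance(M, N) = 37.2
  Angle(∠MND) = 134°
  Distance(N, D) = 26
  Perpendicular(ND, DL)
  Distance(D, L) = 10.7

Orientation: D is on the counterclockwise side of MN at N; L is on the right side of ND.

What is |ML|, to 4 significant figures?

63.96

M is at the origin; MN runs at -61.1° with length 37.2, so N = 37.2·(cos -61.1°, sin -61.1°) = (17.98, -32.57). ∠MND = 134.0°, so ND runs at -61.1° + (180° − 134.0°) = -15.10° from the x-axis; with |ND| = 26.0, D = N + 26.0·(cos -15.10°, sin -15.10°) = (43.08, -39.34). ND ⟂ DL; with |DL| = 10.7 on the right of ND, L = D + 10.7·(-0.2605, -0.9655) = (40.29, -49.67). Then |ML| = |L − M| = 63.96.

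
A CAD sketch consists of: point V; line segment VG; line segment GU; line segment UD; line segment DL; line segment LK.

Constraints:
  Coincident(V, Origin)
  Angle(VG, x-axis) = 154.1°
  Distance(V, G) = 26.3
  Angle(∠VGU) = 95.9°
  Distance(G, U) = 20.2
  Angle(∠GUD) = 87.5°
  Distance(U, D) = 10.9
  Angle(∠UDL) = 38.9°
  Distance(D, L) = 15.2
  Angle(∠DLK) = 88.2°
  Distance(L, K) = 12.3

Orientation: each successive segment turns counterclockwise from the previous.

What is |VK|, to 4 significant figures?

41.75

V is at the origin; VG runs at 154.1° with length 26.3, so G = (-23.66, 11.49). ∠VGU = 95.9° gives GU at -121.8° from the x-axis; with |GU| = 20.2, U = (-34.30, -5.680). ∠GUD = 87.5° gives UD at -29.30° from the x-axis; with |UD| = 10.9, D = (-24.80, -11.01). ∠UDL = 38.9° gives DL at 111.8° from the x-axis; with |DL| = 15.2, L = (-30.44, 3.099). ∠DLK = 88.2° gives LK at -156.4° from the x-axis; with |LK| = 12.3, K = (-41.71, -1.826). Then |VK| = |K − V| = 41.75.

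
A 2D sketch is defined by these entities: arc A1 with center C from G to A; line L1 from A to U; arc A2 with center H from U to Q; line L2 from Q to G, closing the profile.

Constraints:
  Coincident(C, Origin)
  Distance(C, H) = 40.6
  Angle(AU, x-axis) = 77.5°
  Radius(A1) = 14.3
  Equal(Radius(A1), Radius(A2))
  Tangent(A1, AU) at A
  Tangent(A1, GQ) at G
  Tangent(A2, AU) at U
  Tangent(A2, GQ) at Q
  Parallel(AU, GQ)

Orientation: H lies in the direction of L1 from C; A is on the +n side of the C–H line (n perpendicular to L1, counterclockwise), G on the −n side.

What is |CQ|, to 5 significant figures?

43.045

The slot axis is L1's direction at 77.5°, so u = (cos 77.5°, sin 77.5°) = (0.21644, 0.97630) and n = (−sin 77.5°, cos 77.5°) = (-0.97630, 0.21644). C is at the origin and H lies 40.6 along u from C, so H = 40.6·u = (8.7874, 39.638). Tangency of A1 to both parallel lines with radius 14.3 puts A and G at C ± 14.3·n: A = (-13.961, 3.0951), G = (13.961, -3.0951). Equal radii place U and Q the same way about H: U = H + 14.3·n = (-5.1736, 42.733), Q = H − 14.3·n = (22.748, 36.543). Then |CQ| = |Q − C| = 43.045.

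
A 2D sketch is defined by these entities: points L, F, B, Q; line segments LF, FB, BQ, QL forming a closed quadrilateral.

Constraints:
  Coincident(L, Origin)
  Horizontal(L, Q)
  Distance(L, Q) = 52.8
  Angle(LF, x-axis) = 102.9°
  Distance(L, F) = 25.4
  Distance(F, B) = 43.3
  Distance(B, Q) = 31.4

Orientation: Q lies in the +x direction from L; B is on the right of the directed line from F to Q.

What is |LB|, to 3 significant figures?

23.9

L is at the origin; LQ is horizontal with |LQ| = 52.8 and Q in +x, so Q = (52.8, 0). LF runs at 102.9° with |LF| = 25.4, so F = (-5.67, 24.8). B is determined by |FB| = 43.3 and |BQ| = 31.4 together: it lies at the intersection of circle(F, 43.3) and circle(Q, 31.4). With |FQ| = 63.5, the foot of the radical line on FQ is 38.7 from F and the perpendicular offset is √(43.3² − 38.7²) = 19.3. Taking the right-of-FQ solution: B = (22.5, -8.15).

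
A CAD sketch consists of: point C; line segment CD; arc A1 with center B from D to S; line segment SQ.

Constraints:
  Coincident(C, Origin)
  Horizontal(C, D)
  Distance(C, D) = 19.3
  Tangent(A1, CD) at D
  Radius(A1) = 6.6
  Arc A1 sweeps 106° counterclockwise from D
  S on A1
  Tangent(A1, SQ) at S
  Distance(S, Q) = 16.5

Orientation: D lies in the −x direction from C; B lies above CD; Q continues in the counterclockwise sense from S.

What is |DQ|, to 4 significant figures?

24.35

C is at the origin; CD is horizontal with |CD| = 19.3 and D on the −x side, so D = (-19.30, 0.000). A1 meets CD tangentially, so BD is at right angles to CD, so B = D + (0, 6.6) = (-19.30, 6.600). On A1, D sits at bearing -90° from B; a 106° counterclockwise sweep puts S at bearing 16°, so S = B + 6.6·(cos 16°, sin 16°) = (-12.96, 8.419). The tangent condition forces BS to be normal to SQ, so SQ runs along (−sin 16°, cos 16°); with |SQ| = 16.5, Q = (-17.50, 24.28). Then |DQ| = |Q − D| = 24.35.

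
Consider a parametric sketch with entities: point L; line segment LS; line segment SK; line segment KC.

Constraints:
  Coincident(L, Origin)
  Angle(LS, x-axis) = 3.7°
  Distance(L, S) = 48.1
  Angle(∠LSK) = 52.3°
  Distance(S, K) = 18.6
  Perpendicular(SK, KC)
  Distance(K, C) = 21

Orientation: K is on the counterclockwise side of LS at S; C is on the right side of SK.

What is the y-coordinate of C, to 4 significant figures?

30.94

L is at the origin; LS runs at 3.7° with length 48.1, so S = 48.1·(cos 3.7°, sin 3.7°) = (48.00, 3.104). ∠LSK = 52.3°, so SK runs at 3.7° + (180° − 52.3°) = 131.4° from the x-axis; with |SK| = 18.6, K = S + 18.6·(cos 131.4°, sin 131.4°) = (35.70, 17.06). SK ⟂ KC; with |KC| = 21.0 on the right of SK, C = K + 21.0·(0.7501, 0.6613) = (51.45, 30.94). So C.y = 30.94.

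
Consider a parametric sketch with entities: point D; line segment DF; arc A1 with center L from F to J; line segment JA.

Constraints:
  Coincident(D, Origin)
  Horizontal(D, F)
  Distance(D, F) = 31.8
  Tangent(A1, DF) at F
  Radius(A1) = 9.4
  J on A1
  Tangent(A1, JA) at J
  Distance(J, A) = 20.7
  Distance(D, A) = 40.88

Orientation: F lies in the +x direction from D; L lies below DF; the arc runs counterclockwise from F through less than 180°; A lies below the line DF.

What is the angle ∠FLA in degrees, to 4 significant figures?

165.6°

D is at the origin; DF is horizontal with |DF| = 31.8 and F on the +x side, so F = (31.80, 0.000). A1 meets DF tangentially, so LF is at right angles to DF, so L = F + (0, -9.4) = (31.80, -9.400). Since LJ ⟂ JA (tangency), |LA| = √(9.4² + 20.7²) = 22.73 regardless of where J sits on A1. So A lies on both circle(D, 40.88) and circle(L, 22.73); the below-DF intersection is A = (26.15, -31.42). J is the foot of the tangent from A: J = (22.54, -11.04).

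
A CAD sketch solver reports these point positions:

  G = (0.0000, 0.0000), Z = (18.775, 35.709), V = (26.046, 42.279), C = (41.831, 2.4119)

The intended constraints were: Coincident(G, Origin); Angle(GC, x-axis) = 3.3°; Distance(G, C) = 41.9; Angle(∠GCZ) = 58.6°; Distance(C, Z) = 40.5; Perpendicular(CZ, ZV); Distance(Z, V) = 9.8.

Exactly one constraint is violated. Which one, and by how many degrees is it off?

Perpendicular(CZ, ZV) — off by 7.40°.

G = (0.00, 0.00) ✓; GC at 3.300° ✓; |GC| = 41.90 ✓; ∠GCZ = 58.60° ✓; |CZ| = 40.50 ✓; ∠(CZ, ZV) = 82.60° ✗; |ZV| = 9.800 ✓.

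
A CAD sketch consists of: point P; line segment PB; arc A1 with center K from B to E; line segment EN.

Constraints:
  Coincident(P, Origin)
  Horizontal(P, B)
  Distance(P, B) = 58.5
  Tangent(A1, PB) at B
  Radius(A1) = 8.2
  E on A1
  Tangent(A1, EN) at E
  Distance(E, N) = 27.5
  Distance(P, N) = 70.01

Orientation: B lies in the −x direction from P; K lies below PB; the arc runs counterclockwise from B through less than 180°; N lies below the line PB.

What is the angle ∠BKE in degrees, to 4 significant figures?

104.6°

Checks: |KE| = 8.200 ✓; ∠(KE, EN) = 90.00° ✓; |EN| = 27.50 ✓; |PN| = 70.01 ✓.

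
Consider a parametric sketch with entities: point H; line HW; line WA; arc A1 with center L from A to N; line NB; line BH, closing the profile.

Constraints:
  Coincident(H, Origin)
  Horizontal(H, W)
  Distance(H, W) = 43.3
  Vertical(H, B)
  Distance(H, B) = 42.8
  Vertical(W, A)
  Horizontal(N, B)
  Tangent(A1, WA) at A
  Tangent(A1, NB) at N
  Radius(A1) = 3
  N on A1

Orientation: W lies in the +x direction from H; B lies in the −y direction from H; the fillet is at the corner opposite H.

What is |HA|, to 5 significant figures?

58.813

The virtual corner opposite H is at (43.300, -42.800). Tangency of A1 to WA means the radius LA is perpendicular to WA and the tangent condition forces LN to be normal to NB, with radius 3.0, so the center L sits 3.0 in from both sides at L = (40.300, -39.800). That places the tangent points at A = (43.300, -39.800) on WA and N = (40.300, -42.800) on NB. Then |HA| = |A − H| = 58.813.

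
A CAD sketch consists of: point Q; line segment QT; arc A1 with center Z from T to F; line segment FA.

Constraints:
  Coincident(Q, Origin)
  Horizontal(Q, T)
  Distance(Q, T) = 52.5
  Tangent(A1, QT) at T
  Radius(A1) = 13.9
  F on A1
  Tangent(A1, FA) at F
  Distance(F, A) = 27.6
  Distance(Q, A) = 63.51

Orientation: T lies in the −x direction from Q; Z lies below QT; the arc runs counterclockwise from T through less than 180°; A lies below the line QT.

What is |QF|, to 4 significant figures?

67.20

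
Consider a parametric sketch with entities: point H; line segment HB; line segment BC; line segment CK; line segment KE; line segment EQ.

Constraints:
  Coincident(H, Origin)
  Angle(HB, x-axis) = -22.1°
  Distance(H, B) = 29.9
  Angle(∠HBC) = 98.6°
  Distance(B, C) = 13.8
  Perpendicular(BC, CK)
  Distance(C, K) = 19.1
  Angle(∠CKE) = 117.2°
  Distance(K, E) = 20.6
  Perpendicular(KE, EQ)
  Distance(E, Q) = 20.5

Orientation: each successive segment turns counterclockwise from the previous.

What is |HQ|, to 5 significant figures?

21.459

H is at the origin; HB runs at -22.1° with length 29.9, so B = (27.703, -11.249). ∠HBC = 98.6° gives BC at 59.300° from the x-axis; with |BC| = 13.8, C = (34.749, 0.61686). The perpendicularity gives CK at right angles to BC, so CK runs at 149.30°; with |CK| = 19.1, K = (18.326, 10.368). ∠CKE = 117.2° gives KE at -147.90° from the x-axis; with |KE| = 20.6, E = (0.87481, -0.57859). The perpendicularity gives EQ at right angles to KE, so EQ runs at -57.900°; with |EQ| = 20.5, Q = (11.768, -17.945). Then |HQ| = |Q − H| = 21.459.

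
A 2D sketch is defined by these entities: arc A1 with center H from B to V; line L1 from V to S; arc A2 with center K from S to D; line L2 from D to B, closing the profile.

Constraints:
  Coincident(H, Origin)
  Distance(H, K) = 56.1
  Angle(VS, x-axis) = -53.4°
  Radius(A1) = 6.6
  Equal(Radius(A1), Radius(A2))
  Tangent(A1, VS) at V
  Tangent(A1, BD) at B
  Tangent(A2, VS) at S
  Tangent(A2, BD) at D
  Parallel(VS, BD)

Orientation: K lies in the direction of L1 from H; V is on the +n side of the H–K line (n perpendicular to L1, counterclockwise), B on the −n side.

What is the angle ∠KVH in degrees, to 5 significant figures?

83.290°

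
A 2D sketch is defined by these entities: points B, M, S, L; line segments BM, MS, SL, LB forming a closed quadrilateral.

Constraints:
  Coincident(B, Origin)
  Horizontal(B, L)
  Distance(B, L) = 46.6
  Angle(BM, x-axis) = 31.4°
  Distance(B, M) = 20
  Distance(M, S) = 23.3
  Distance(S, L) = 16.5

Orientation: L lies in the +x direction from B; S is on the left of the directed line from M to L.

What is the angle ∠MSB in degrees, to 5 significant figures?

9.1687°

B is at the origin; B and L share the same y with |BL| = 46.6 and L in +x, so L = (46.6, 0). BM runs at 31.4° with |BM| = 20.0, so M = (17.071, 10.420). S is determined by |MS| = 23.3 and |SL| = 16.5 together: it lies at the intersection of circle(M, 23.3) and circle(L, 16.5). With |ML| = 31.314, the foot of the radical line on ML is 19.978 from M and the perpendicular offset is √(23.3² − 19.978²) = 11.990. Taking the left-of-ML solution: S = (39.901, 15.079).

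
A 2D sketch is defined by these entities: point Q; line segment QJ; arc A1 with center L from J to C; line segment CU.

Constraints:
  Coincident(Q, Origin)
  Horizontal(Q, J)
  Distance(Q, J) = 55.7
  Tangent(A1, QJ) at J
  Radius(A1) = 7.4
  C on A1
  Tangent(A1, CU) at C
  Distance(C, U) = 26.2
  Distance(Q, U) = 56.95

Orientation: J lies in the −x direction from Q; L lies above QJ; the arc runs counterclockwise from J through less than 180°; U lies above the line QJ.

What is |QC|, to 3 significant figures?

48.8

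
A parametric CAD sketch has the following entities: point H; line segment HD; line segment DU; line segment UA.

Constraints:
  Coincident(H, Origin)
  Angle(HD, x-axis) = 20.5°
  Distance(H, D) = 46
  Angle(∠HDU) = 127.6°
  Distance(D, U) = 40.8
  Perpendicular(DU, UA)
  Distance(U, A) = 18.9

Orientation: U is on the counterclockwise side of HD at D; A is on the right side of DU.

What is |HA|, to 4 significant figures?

88.35

∠HDU = 127.6°, so DU runs at 20.5° + (180° − 127.6°) = 72.90° from the x-axis; with |DU| = 40.8, U = D + 40.8·(cos 72.90°, sin 72.90°) = (55.08, 55.11). DU is perpendicular to UA; with |UA| = 18.9 on the right of DU, A = U + 18.9·(0.9558, -0.2940) = (73.15, 49.55). Then |HA| = |A − H| = 88.35.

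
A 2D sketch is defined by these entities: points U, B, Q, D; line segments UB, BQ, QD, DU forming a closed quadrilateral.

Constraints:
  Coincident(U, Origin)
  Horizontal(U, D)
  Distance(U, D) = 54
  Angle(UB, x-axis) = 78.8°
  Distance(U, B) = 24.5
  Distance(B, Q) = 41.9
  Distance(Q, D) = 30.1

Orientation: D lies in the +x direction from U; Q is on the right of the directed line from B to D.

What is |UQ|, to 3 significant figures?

28.9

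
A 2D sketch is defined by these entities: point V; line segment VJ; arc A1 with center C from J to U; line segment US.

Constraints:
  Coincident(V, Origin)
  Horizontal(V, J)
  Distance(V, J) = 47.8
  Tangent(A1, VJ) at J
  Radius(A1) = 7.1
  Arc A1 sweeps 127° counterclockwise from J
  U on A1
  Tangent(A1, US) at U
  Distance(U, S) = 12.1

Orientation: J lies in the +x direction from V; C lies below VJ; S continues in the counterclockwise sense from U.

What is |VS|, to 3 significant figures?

53.7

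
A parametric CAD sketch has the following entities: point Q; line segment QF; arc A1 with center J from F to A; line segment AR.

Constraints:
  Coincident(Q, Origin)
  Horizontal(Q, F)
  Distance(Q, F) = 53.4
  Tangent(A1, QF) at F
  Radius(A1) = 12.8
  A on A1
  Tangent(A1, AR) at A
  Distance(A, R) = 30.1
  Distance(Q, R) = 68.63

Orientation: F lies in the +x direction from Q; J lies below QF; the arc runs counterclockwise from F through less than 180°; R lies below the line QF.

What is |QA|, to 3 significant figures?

44.7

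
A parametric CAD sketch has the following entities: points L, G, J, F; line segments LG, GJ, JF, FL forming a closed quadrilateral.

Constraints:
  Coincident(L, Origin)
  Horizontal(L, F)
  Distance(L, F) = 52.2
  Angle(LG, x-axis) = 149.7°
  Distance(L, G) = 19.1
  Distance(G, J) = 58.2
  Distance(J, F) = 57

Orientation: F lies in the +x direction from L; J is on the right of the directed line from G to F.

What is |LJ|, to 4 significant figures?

42.71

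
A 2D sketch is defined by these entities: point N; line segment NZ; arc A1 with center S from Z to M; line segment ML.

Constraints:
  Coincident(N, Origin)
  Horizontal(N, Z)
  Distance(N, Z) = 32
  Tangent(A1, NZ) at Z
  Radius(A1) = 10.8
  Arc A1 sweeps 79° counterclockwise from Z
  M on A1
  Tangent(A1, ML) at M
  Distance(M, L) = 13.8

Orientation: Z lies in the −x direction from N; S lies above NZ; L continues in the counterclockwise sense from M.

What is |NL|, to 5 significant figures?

29.134

N is at the origin; N and Z share the same y with |NZ| = 32.0 and Z on the −x side, so Z = (-32.000, 0.0000). The tangent condition forces SZ to be normal to NZ, so S = Z + (0, 10.8) = (-32.000, 10.800). On A1, Z sits at bearing -90° from S; a 79° counterclockwise sweep puts M at bearing -11°, so M = S + 10.8·(cos -11°, sin -11°) = (-21.398, 8.7393). A1 meets ML tangentially, so SM is at right angles to ML, so ML runs along (−sin -11°, cos -11°); with |ML| = 13.8, L = (-18.765, 22.286). Then |NL| = |L − N| = 29.134.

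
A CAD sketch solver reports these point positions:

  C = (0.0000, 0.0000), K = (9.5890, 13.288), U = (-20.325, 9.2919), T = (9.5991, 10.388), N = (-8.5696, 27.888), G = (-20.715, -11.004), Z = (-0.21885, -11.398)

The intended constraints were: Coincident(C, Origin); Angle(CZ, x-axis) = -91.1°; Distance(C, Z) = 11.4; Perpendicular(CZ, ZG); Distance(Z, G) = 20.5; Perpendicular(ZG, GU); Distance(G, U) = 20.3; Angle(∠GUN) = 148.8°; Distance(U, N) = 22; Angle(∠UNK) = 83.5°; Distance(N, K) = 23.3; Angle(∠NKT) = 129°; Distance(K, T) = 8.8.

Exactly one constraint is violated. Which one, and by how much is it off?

Distance(K, T) = 8.8 — off by 5.90.

C = (0.00, 0.00) ✓; CZ at -91.10° ✓; |CZ| = 11.40 ✓; ∠(CZ, ZG) = 90.00° ✓; |ZG| = 20.50 ✓; ∠(ZG, GU) = 90.00° ✓; |GU| = 20.30 ✓; ∠GUN = 148.8° ✓; |UN| = 22.00 ✓; ∠UNK = 83.50° ✓; |NK| = 23.30 ✓; ∠NKT = 129.0° ✓; |KT| = 2.900 ✗.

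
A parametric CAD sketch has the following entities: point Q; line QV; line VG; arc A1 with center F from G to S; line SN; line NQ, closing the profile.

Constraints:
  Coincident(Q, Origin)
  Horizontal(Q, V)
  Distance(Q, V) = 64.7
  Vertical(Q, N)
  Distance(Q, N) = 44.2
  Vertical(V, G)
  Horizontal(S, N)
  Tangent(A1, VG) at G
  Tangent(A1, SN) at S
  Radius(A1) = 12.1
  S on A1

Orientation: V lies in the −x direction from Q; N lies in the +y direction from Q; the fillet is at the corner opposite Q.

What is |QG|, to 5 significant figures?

72.225

The virtual corner opposite Q is at (-64.700, 44.200). Since A1 is tangent to VG there, FG ⟂ VG and since A1 is tangent to SN there, FS ⟂ SN, with radius 12.1, so the center F sits 12.1 in from both sides at F = (-52.600, 32.100). That places the tangent points at G = (-64.700, 32.100) on VG and S = (-52.600, 44.200) on SN. Then |QG| = |G − Q| = 72.225.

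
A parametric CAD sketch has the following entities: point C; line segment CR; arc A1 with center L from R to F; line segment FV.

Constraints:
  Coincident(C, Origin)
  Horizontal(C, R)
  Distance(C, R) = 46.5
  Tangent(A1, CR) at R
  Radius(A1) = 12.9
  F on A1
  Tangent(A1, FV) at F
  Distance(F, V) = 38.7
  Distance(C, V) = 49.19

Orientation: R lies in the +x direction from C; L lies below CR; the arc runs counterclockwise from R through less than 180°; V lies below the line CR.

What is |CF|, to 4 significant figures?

35.43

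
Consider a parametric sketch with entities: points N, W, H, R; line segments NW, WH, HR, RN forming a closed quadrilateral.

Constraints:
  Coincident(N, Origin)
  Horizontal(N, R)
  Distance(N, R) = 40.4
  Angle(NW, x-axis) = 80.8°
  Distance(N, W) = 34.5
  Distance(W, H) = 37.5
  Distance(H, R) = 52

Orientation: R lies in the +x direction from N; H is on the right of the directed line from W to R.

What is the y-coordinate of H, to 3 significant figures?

0.688

Checks: N.y = 0.00, R.y = 0.00 ✓; |WH| = 37.50 ✓; |HR| = 52.00 ✓.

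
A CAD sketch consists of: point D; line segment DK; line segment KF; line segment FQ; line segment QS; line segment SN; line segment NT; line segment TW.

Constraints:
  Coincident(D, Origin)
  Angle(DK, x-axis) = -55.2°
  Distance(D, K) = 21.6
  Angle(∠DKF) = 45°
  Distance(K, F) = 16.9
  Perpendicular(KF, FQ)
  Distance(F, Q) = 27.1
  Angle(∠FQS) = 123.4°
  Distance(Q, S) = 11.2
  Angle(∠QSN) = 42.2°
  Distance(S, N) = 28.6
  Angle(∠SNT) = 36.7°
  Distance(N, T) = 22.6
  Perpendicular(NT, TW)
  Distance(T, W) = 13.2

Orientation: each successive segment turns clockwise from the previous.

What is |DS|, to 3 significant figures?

19.6

D is at the origin; DK runs at -55.2° with length 21.6, so K = (12.3, -17.7). ∠DKF = 45.0° gives KF at 170° from the x-axis; with |KF| = 16.9, F = (-4.31, -14.7). The perpendicularity gives FQ at right angles to KF, so FQ runs at 79.8°; with |FQ| = 27.1, Q = (0.494, 11.9). ∠FQS = 123.4° gives QS at 23.2° from the x-axis; with |QS| = 11.2, S = (10.8, 16.3). Then |DS| = |S − D| = 19.6.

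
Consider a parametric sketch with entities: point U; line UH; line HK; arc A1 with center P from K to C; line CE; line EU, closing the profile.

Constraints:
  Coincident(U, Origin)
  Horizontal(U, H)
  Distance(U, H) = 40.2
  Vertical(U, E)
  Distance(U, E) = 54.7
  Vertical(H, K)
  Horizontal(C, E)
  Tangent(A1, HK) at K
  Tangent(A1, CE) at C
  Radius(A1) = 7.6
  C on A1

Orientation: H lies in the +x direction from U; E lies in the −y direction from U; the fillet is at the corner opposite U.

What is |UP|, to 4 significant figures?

57.28

U and E share the same x with |UE| = 54.7 and E on the −y side, so E = (0.000, -54.70). The virtual corner opposite U is at (40.20, -54.70). Since A1 is tangent to HK there, PK ⟂ HK and A1 meets CE tangentially, so PC is at right angles to CE, with radius 7.6, so the center P sits 7.6 in from both sides at P = (32.60, -47.10). Then |UP| = |P − U| = 57.28.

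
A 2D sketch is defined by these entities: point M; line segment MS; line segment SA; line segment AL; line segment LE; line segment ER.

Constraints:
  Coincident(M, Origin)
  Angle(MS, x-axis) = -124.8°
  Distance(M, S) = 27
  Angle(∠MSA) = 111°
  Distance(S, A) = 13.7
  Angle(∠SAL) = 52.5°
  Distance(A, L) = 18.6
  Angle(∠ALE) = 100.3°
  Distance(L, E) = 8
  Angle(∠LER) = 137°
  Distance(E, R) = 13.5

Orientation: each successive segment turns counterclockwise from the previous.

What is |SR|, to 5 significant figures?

9.4481

M is at the origin; MS runs at -124.8° with length 27.0, so S = (-15.409, -22.171). ∠MSA = 111.0° gives SA at -55.800° from the x-axis; with |SA| = 13.7, A = (-7.7087, -33.502). ∠SAL = 52.5° gives AL at 71.700° from the x-axis; with |AL| = 18.6, L = (-1.8685, -15.843). ∠ALE = 100.3° gives LE at 151.40° from the x-axis; with |LE| = 8.0, E = (-8.8923, -12.013). ∠LER = 137.0° gives ER at -165.60° from the x-axis; with |ER| = 13.5, R = (-21.968, -15.370). Then |SR| = |R − S| = 9.4481.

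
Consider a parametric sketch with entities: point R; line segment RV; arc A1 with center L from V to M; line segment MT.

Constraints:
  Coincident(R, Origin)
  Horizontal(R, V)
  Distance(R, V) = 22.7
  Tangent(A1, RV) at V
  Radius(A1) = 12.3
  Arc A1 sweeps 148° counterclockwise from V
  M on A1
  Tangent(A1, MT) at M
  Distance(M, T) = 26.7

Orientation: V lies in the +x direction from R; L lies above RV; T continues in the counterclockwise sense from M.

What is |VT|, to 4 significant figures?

40.25

R is at the origin; RV is horizontal with |RV| = 22.7 and V on the +x side, so V = (22.70, 0.000). The tangent condition forces LV to be normal to RV, so L = V + (0, 12.3) = (22.70, 12.30). On A1, V sits at bearing -90° from L; a 148° counterclockwise sweep puts M at bearing 58°, so M = L + 12.3·(cos 58°, sin 58°) = (29.22, 22.73). Since A1 is tangent to MT there, LM ⟂ MT, so MT runs along (−sin 58°, cos 58°); with |MT| = 26.7, T = (6.575, 36.88). Then |VT| = |T − V| = 40.25.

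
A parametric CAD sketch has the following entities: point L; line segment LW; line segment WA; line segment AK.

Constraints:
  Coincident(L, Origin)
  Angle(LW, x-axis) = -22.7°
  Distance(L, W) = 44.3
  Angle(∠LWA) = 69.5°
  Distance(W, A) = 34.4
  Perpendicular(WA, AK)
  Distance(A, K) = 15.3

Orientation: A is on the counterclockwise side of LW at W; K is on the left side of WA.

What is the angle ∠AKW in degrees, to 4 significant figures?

66.02°

∠LWA = 69.5°, so WA runs at -22.7° + (180° − 69.5°) = 87.80° from the x-axis; with |WA| = 34.4, A = W + 34.4·(cos 87.80°, sin 87.80°) = (42.19, 17.28). The perpendicularity gives AK at right angles to WA; with |AK| = 15.3 on the left of WA, K = A + 15.3·(-0.9993, 0.03839) = (26.90, 17.87). Then cos ∠AKW = KA·KW / (|KA||KW|), giving 66.02°.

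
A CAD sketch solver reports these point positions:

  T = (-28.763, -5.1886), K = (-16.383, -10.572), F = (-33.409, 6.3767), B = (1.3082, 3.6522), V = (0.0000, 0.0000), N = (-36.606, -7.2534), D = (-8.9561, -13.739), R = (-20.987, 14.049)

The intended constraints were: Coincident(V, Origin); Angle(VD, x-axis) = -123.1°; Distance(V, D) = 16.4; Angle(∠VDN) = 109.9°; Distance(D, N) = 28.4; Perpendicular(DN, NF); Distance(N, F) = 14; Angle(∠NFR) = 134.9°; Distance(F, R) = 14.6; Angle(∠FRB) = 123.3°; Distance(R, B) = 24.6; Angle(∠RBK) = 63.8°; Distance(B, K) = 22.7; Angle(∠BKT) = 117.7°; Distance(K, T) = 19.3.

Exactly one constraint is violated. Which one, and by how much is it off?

Distance(K, T) = 19.3 — off by 5.80.

V = (0.00, 0.00) ✓; VD at -123.1° ✓; |VD| = 16.40 ✓; ∠VDN = 109.9° ✓; |DN| = 28.40 ✓; ∠(DN, NF) = 90.00° ✓; |NF| = 14.00 ✓; ∠NFR = 134.9° ✓; |FR| = 14.60 ✓; ∠FRB = 123.3° ✓; |RB| = 24.60 ✓; ∠RBK = 63.80° ✓; |BK| = 22.70 ✓; ∠BKT = 117.7° ✓; |KT| = 13.50 ✗.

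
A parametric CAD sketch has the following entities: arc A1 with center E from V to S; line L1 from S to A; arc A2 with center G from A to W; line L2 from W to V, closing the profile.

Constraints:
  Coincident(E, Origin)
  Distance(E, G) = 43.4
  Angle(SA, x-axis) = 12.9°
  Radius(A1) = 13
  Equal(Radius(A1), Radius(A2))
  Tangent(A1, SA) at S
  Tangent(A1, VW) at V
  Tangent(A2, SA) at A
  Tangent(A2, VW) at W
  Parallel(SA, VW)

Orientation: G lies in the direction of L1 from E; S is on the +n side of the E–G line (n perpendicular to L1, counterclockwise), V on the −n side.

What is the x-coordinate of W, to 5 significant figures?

45.207

The slot axis is L1's direction at 12.9°, so u = (cos 12.9°, sin 12.9°) = (0.97476, 0.22325) and n = (−sin 12.9°, cos 12.9°) = (-0.22325, 0.97476). E is at the origin and G lies 43.4 along u from E, so G = 43.4·u = (42.305, 9.6891). Tangency of A1 to both parallel lines with radius 13.0 puts S and V at E ± 13.0·n: S = (-2.9023, 12.672), V = (2.9023, -12.672). Equal radii place A and W the same way about G: A = G + 13.0·n = (39.402, 22.361), W = G − 13.0·n = (45.207, -2.9828). So W.x = 45.207.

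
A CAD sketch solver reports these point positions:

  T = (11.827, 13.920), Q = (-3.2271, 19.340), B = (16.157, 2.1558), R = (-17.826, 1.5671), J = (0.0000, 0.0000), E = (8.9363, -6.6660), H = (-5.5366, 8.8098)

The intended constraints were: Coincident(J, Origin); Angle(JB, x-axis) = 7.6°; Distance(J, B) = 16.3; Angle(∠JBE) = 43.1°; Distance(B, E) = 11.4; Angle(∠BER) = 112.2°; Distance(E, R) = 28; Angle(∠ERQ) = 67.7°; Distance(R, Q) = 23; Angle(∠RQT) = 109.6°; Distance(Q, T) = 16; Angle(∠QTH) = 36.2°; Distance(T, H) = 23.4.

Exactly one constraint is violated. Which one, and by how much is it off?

Distance(T, H) = 23.4 — off by 5.30.

J = (0.00, 0.00) ✓; JB at 7.600° ✓; |JB| = 16.30 ✓; ∠JBE = 43.10° ✓; |BE| = 11.40 ✓; ∠BER = 112.2° ✓; |ER| = 28.00 ✓; ∠ERQ = 67.70° ✓; |RQ| = 23.00 ✓; ∠RQT = 109.6° ✓; |QT| = 16.00 ✓; ∠QTH = 36.20° ✓; |TH| = 18.10 ✗.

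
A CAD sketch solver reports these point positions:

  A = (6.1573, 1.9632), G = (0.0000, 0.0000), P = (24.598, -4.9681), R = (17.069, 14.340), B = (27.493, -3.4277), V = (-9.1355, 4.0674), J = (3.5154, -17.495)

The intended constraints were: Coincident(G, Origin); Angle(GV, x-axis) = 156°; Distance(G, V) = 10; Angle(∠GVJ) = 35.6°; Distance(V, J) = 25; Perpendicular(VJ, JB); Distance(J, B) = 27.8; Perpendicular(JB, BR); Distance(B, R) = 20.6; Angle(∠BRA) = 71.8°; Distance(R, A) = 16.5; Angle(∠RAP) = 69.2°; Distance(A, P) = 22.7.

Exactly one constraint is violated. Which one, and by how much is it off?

Distance(A, P) = 22.7 — off by 3.00.

G = (0.00, 0.00) ✓; GV at 156.0° ✓; |GV| = 10.00 ✓; ∠GVJ = 35.60° ✓; |VJ| = 25.00 ✓; ∠(VJ, JB) = 90.00° ✓; |JB| = 27.80 ✓; ∠(JB, BR) = 90.00° ✓; |BR| = 20.60 ✓; ∠BRA = 71.80° ✓; |RA| = 16.50 ✓; ∠RAP = 69.20° ✓; |AP| = 19.70 ✗.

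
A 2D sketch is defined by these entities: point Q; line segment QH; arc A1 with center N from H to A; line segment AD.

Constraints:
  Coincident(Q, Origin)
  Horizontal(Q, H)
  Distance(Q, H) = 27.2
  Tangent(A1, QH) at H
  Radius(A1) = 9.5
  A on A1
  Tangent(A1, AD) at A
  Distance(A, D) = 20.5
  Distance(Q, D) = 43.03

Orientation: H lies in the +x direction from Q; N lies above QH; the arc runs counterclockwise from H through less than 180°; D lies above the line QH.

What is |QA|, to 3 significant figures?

38.3

Checks: |QH| = 27.20 ✓; ∠(NH, HQ) = 90.00° ✓; |NH| = 9.500 ✓; |NA| = 9.500 ✓; ∠(NA, AD) = 90.00° ✓; |AD| = 20.50 ✓; |QD| = 43.03 ✓.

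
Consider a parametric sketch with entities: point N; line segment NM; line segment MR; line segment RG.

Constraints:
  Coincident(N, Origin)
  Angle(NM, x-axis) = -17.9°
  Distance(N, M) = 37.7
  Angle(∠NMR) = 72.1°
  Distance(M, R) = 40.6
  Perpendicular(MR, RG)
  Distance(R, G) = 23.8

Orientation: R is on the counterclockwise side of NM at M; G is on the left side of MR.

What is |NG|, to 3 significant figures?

31.4

∠NMR = 72.1°, so MR runs at -17.9° + (180° − 72.1°) = 90.0° from the x-axis; with |MR| = 40.6, R = M + 40.6·(cos 90.0°, sin 90.0°) = (35.9, 29.0). MR ⟂ RG; with |RG| = 23.8 on the left of MR, G = R + 23.8·(-1.00, 6.12e-17) = (12.1, 29.0). Then |NG| = |G − N| = 31.4.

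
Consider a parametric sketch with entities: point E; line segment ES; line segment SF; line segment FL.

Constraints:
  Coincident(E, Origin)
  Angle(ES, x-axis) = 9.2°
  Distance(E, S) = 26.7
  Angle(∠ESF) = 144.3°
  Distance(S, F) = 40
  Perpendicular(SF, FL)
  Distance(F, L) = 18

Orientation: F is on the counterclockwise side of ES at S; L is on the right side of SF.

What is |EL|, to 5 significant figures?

70.231

∠ESF = 144.3°, so SF runs at 9.2° + (180° − 144.3°) = 44.900° from the x-axis; with |SF| = 40.0, F = S + 40.0·(cos 44.900°, sin 44.900°) = (54.690, 32.504). SF ⟂ FL; with |FL| = 18.0 on the right of SF, L = F + 18.0·(0.70587, -0.70834) = (67.396, 19.754). Then |EL| = |L − E| = 70.231.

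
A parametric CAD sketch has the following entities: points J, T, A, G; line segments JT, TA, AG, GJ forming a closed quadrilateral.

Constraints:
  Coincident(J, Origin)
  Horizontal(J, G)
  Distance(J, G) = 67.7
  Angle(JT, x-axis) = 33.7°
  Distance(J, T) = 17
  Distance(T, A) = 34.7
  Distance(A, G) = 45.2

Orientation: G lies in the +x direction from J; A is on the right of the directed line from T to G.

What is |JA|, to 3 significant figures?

36.0

Checks: JT at 33.70° ✓; |TA| = 34.70 ✓; |AG| = 45.20 ✓.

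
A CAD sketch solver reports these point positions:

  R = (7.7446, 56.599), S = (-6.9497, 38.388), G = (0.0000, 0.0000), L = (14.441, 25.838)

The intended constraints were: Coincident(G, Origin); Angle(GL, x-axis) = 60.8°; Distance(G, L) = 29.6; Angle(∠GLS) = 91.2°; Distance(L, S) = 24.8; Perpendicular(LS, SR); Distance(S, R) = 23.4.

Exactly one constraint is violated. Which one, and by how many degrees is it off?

Perpendicular(LS, SR) — off by 8.50°.

G = (0.00, 0.00) ✓; GL at 60.80° ✓; |GL| = 29.60 ✓; ∠GLS = 91.20° ✓; |LS| = 24.80 ✓; ∠(LS, SR) = 98.50° ✗; |SR| = 23.40 ✓.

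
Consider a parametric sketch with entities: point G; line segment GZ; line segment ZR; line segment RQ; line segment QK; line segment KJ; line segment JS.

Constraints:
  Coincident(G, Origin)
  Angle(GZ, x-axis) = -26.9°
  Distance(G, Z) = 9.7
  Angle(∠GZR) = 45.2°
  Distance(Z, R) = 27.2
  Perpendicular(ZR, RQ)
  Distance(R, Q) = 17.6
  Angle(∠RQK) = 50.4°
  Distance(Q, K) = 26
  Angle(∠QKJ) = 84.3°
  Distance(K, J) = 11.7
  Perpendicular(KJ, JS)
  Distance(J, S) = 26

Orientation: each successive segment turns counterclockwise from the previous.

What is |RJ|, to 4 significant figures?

13.75

G is at the origin; GZ runs at -26.9° with length 9.7, so Z = (8.650, -4.389). ∠GZR = 45.2° gives ZR at 107.9° from the x-axis; with |ZR| = 27.2, R = (0.2903, 21.49). The perpendicularity gives RQ at right angles to ZR, so RQ runs at -162.1°; with |RQ| = 17.6, Q = (-16.46, 16.09). ∠RQK = 50.4° gives QK at -32.50° from the x-axis; with |QK| = 26.0, K = (5.470, 2.115). ∠QKJ = 84.3° gives KJ at 63.20° from the x-axis; with |KJ| = 11.7, J = (10.75, 12.56). Then |RJ| = |J − R| = 13.75.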